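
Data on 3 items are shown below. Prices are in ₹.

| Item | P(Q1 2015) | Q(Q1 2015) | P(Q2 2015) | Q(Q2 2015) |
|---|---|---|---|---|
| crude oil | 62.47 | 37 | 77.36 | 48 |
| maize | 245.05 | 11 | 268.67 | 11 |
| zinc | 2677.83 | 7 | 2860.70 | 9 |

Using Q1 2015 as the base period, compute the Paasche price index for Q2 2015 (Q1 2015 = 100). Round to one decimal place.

108.8

Paasche price index uses current-period quantities as weights.
ΣP(Q2 2015)·Q(Q2 2015) = 77.36×48 + 268.67×11 + 2860.70×9 = 3713.28 + 2955.37 + 25746.3 = 32414.95
ΣP(Q1 2015)·Q(Q2 2015) = 62.47×48 + 245.05×11 + 2677.83×9 = 2998.56 + 2695.55 + 24100.47 = 29794.58
Index = 32414.95 / 29794.58 × 100 = 108.7948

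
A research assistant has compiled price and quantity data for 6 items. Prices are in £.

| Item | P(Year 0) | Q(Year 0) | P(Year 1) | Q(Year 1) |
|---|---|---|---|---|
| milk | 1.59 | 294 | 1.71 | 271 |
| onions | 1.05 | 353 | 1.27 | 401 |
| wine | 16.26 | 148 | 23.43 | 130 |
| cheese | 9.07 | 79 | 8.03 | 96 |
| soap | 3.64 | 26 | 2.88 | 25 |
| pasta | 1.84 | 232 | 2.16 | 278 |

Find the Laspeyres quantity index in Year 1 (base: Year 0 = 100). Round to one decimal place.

Laspeyres quantity index uses base-period prices as weights.
ΣP(Year 0)·Q(Year 1) = 1.59×271 + 1.05×401 + 16.26×130 + 9.07×96 + 3.64×25 + 1.84×278 = 430.89 + 421.05 + 2113.8 + 870.72 + 91 + 511.52 = 4438.98
ΣP(Year 0)·Q(Year 0) = 1.59×294 + 1.05×353 + 16.26×148 + 9.07×79 + 3.64×26 + 1.84×232 = 467.46 + 370.65 + 2406.48 + 716.53 + 94.64 + 426.88 = 4482.64
Index = 4438.98 / 4482.64 × 100 = 99.0260

99.0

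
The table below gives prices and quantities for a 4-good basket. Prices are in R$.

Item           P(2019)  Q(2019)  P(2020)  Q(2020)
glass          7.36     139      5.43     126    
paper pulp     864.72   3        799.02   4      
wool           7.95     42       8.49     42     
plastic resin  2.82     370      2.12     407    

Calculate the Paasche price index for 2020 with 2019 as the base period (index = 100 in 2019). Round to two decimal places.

86.91

Paasche price index uses current-period quantities as weights.
ΣP(2020)·Q(2020) = 5.43×126 + 799.02×4 + 8.49×42 + 2.12×407 = 684.18 + 3196.08 + 356.58 + 862.84 = 5099.68
ΣP(2019)·Q(2020) = 7.36×126 + 864.72×4 + 7.95×42 + 2.82×407 = 927.36 + 3458.88 + 333.9 + 1147.74 = 5867.88
Index = 5099.68 / 5867.88 × 100 = 86.9084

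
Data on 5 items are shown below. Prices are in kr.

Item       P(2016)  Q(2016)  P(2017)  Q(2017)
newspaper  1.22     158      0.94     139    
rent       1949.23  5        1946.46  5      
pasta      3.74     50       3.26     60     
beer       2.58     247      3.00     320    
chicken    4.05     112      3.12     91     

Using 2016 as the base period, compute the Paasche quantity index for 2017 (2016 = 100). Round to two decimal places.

Paasche quantity index uses current-period prices as weights.
ΣP(2017)·Q(2017) = 0.94×139 + 1946.46×5 + 3.26×60 + 3.00×320 + 3.12×91 = 130.66 + 9732.3 + 195.6 + 960 + 283.92 = 11302.48
ΣP(2017)·Q(2016) = 0.94×158 + 1946.46×5 + 3.26×50 + 3.00×247 + 3.12×112 = 148.52 + 9732.3 + 163 + 741 + 349.44 = 11134.26
Index = 11302.48 / 11134.26 × 100 = 101.5108

101.51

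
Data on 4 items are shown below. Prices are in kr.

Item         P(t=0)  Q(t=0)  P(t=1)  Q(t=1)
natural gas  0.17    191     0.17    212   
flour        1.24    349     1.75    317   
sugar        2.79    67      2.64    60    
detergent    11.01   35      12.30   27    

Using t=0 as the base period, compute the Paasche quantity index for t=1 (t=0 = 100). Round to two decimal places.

Paasche quantity index uses current-period prices as weights.
ΣP(t=1)·Q(t=1) = 0.17×212 + 1.75×317 + 2.64×60 + 12.30×27 = 36.04 + 554.75 + 158.4 + 332.1 = 1081.29
ΣP(t=1)·Q(t=0) = 0.17×191 + 1.75×349 + 2.64×67 + 12.30×35 = 32.47 + 610.75 + 176.88 + 430.5 = 1250.6
Index = 1081.29 / 1250.6 × 100 = 86.4617

86.46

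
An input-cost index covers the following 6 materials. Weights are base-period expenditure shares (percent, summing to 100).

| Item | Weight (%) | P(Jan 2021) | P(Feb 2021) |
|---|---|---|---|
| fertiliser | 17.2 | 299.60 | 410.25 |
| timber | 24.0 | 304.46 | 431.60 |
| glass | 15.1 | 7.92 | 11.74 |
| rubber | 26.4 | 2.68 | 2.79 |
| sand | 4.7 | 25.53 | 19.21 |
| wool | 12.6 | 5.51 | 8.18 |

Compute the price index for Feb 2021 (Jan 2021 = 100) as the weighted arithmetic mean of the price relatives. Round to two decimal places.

fertiliser: 17.2 × (410.25/299.60) = 17.2 × 1.369326 = 23.5524
timber: 24.0 × (431.60/304.46) = 24.0 × 1.417592 = 34.0222
glass: 15.1 × (11.74/7.92) = 15.1 × 1.482323 = 22.3831
rubber: 26.4 × (2.79/2.68) = 26.4 × 1.041045 = 27.4836
sand: 4.7 × (19.21/25.53) = 4.7 × 0.752448 = 3.5365
wool: 12.6 × (8.18/5.51) = 12.6 × 1.484574 = 18.7056
Index = Σ wᵢ·(p₁ᵢ/p₀ᵢ) = 23.5524 + 34.0222 + 22.3831 + 27.4836 + 3.5365 + 18.7056 = 129.6834

129.68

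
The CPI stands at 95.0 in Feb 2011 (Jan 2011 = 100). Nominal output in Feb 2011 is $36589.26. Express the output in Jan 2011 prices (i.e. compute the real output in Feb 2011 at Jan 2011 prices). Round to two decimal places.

Real = Nominal ÷ (Index/100) = 36589.26 ÷ (95.0/100)
     = 36589.26 ÷ 0.950 = 38515.0105

38515.01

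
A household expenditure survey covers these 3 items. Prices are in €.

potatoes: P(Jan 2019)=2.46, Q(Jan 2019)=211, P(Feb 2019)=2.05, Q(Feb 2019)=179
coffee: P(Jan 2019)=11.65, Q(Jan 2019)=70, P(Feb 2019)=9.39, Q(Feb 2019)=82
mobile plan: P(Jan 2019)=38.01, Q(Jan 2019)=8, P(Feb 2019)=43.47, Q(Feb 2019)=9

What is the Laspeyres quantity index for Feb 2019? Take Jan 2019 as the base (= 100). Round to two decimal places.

106.05

Laspeyres quantity index uses base-period prices as weights.
ΣP(Jan 2019)·Q(Feb 2019) = 2.46×179 + 11.65×82 + 38.01×9 = 440.34 + 955.3 + 342.09 = 1737.73
ΣP(Jan 2019)·Q(Jan 2019) = 2.46×211 + 11.65×70 + 38.01×8 = 519.06 + 815.5 + 304.08 = 1638.64
Index = 1737.73 / 1638.64 × 100 = 106.0471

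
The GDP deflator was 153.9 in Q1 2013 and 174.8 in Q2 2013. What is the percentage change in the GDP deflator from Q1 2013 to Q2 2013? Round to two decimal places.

Change = (174.8 − 153.9) / 153.9 × 100
       = 20.9 / 153.9 × 100 = 13.5802%

13.58%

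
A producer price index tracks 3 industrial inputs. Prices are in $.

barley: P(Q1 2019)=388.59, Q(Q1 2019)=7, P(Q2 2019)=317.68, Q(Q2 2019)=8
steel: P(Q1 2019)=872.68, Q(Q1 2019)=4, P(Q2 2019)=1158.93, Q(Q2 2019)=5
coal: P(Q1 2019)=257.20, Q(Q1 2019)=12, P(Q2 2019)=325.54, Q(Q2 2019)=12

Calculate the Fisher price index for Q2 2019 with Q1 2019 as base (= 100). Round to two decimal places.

115.87

Laspeyres component (base-period weights):
ΣP(Q2 2019)Q(Q1 2019) = 317.68×7 + 1158.93×4 + 325.54×12 = 2223.76 + 4635.72 + 3906.48 = 10765.96
ΣP(Q1 2019)Q(Q1 2019) = 388.59×7 + 872.68×4 + 257.20×12 = 2720.13 + 3490.72 + 3086.4 = 9297.25
L = 10765.96 / 9297.25 × 100 = 115.7973
Paasche component (current-period weights):
ΣP(Q2 2019)Q(Q2 2019) = 317.68×8 + 1158.93×5 + 325.54×12 = 2541.44 + 5794.65 + 3906.48 = 12242.57
ΣP(Q1 2019)Q(Q2 2019) = 388.59×8 + 872.68×5 + 257.20×12 = 3108.72 + 4363.4 + 3086.4 = 10558.52
P = 12242.57 / 10558.52 × 100 = 115.9497
Fisher = √(L × P) = √(115.7973 × 115.9497) = 115.8734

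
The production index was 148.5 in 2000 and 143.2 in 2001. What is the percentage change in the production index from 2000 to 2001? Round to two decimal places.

-3.57%

Change = (143.2 − 148.5) / 148.5 × 100
       = -5.3 / 148.5 × 100 = -3.5690%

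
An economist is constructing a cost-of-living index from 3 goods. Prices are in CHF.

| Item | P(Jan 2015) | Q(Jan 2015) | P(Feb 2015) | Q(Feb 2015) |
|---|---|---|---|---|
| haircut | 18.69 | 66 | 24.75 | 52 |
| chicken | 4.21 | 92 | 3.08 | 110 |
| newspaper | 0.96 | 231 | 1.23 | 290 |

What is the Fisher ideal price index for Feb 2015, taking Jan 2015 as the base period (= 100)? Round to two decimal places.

117.56

Laspeyres component (base-period weights):
ΣP(Feb 2015)Q(Jan 2015) = 24.75×66 + 3.08×92 + 1.23×231 = 1633.5 + 283.36 + 284.13 = 2200.99
ΣP(Jan 2015)Q(Jan 2015) = 18.69×66 + 4.21×92 + 0.96×231 = 1233.54 + 387.32 + 221.76 = 1842.62
L = 2200.99 / 1842.62 × 100 = 119.4489
Paasche component (current-period weights):
ΣP(Feb 2015)Q(Feb 2015) = 24.75×52 + 3.08×110 + 1.23×290 = 1287 + 338.8 + 356.7 = 1982.5
ΣP(Jan 2015)Q(Feb 2015) = 18.69×52 + 4.21×110 + 0.96×290 = 971.88 + 463.1 + 278.4 = 1713.38
P = 1982.5 / 1713.38 × 100 = 115.7070
Fisher = √(L × P) = √(119.4489 × 115.7070) = 117.5631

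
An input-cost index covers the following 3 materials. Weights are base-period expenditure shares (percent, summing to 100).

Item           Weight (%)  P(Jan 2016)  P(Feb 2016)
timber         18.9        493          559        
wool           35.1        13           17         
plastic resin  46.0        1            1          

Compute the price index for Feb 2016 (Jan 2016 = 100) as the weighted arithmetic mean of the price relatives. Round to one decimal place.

timber: 18.9 × (559/493) = 18.9 × 1.133874 = 21.4302
wool: 35.1 × (17/13) = 35.1 × 1.307692 = 45.9000
plastic resin: 46.0 × (1/1) = 46.0 × 1.000000 = 46.0000
Index = Σ wᵢ·(p₁ᵢ/p₀ᵢ) = 21.4302 + 45.9000 + 46.0000 = 113.3302

113.3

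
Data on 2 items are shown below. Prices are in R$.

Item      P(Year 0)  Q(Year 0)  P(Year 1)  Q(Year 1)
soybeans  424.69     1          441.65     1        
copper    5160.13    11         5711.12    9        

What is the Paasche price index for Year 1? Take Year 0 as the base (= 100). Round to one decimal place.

Paasche price index uses current-period quantities as weights.
ΣP(Year 1)·Q(Year 1) = 441.65×1 + 5711.12×9 = 441.65 + 51400.08 = 51841.73
ΣP(Year 0)·Q(Year 1) = 424.69×1 + 5160.13×9 = 424.69 + 46441.17 = 46865.86
Index = 51841.73 / 46865.86 × 100 = 110.6173

110.6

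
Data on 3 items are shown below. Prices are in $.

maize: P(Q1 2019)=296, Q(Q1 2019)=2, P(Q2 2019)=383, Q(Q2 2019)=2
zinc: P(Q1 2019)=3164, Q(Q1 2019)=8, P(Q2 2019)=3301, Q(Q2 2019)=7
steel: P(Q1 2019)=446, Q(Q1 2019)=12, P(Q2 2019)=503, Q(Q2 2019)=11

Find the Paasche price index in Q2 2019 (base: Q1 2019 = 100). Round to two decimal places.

106.37

Paasche price index uses current-period quantities as weights.
ΣP(Q2 2019)·Q(Q2 2019) = 383×2 + 3301×7 + 503×11 = 766 + 23107 + 5533 = 29406
ΣP(Q1 2019)·Q(Q2 2019) = 296×2 + 3164×7 + 446×11 = 592 + 22148 + 4906 = 27646
Index = 29406 / 27646 × 100 = 106.3662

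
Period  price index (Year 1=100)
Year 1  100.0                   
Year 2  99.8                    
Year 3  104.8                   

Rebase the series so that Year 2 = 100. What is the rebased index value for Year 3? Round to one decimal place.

105.0

Rebased(Year 3) = 104.8 / 99.8 × 100 = 105.0100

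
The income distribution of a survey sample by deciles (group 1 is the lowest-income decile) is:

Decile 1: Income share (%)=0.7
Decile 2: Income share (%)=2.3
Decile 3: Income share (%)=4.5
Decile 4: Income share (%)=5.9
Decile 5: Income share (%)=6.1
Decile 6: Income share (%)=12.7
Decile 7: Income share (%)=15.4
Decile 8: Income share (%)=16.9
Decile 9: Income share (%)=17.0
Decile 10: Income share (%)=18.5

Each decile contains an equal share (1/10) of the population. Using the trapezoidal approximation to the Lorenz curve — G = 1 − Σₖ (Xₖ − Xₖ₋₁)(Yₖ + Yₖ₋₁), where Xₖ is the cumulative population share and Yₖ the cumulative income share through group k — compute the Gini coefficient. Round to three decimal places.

0.360

Cumulative income shares Yₖ: 0.0070, 0.0300, 0.0750, 0.1340, 0.1950, 0.3220, 0.4760, 0.6450, 0.8150, 1.0000
Σ (Xₖ−Xₖ₋₁)(Yₖ+Yₖ₋₁) = (1/10)(0.0070+0.0000) + (1/10)(0.0300+0.0070) + (1/10)(0.0750+0.0300) + (1/10)(0.1340+0.0750) + (1/10)(0.1950+0.1340) + (1/10)(0.3220+0.1950) + (1/10)(0.4760+0.3220) + (1/10)(0.6450+0.4760) + (1/10)(0.8150+0.6450) + (1/10)(1.0000+0.8150)
  = 0.0007 + 0.0037 + 0.0105 + 0.0209 + 0.0329 + 0.0517 + 0.0798 + 0.1121 + 0.1460 + 0.1815 = 0.6398
G = 1 − 0.6398 = 0.3602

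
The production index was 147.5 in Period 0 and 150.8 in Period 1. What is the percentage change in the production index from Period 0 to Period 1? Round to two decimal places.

Change = (150.8 − 147.5) / 147.5 × 100
       = 3.3 / 147.5 × 100 = 2.2373%

2.24%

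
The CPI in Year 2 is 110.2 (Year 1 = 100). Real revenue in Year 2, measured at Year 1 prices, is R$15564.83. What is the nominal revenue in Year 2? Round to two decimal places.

Nominal = Real × (Index/100) = 15564.83 × (110.2/100)
        = 15564.83 × 1.102 = 17152.4427

17152.44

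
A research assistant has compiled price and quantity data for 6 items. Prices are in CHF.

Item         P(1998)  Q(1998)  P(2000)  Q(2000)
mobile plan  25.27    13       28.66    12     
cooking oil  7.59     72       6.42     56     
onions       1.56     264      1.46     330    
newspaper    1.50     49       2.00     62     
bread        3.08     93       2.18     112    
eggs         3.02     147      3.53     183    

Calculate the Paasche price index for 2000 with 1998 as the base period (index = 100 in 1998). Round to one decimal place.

Paasche price index uses current-period quantities as weights.
ΣP(2000)·Q(2000) = 28.66×12 + 6.42×56 + 1.46×330 + 2.00×62 + 2.18×112 + 3.53×183 = 343.92 + 359.52 + 481.8 + 124 + 244.16 + 645.99 = 2199.39
ΣP(1998)·Q(2000) = 25.27×12 + 7.59×56 + 1.56×330 + 1.50×62 + 3.08×112 + 3.02×183 = 303.24 + 425.04 + 514.8 + 93 + 344.96 + 552.66 = 2233.7
Index = 2199.39 / 2233.7 × 100 = 98.4640

98.5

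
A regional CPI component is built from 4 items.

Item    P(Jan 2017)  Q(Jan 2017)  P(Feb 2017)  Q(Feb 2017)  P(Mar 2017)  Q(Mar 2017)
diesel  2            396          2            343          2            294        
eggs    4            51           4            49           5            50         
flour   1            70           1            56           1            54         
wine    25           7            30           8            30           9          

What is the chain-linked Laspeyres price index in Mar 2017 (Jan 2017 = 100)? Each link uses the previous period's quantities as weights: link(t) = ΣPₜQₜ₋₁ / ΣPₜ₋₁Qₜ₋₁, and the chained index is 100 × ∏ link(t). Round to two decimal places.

Link Jan 2017→Feb 2017:
ΣP(Feb 2017)Q(Jan 2017) = 2×396 + 4×51 + 1×70 + 30×7 = 792 + 204 + 70 + 210 = 1276
ΣP(Jan 2017)Q(Jan 2017) = 2×396 + 4×51 + 1×70 + 25×7 = 792 + 204 + 70 + 175 = 1241
link = 1276/1241 = 1.028203
Link Feb 2017→Mar 2017:
ΣP(Mar 2017)Q(Feb 2017) = 2×343 + 5×49 + 1×56 + 30×8 = 686 + 245 + 56 + 240 = 1227
ΣP(Feb 2017)Q(Feb 2017) = 2×343 + 4×49 + 1×56 + 30×8 = 686 + 196 + 56 + 240 = 1178
link = 1227/1178 = 1.041596
Chained index = 100 × 1.028203 × 1.041596 = 107.0972

107.10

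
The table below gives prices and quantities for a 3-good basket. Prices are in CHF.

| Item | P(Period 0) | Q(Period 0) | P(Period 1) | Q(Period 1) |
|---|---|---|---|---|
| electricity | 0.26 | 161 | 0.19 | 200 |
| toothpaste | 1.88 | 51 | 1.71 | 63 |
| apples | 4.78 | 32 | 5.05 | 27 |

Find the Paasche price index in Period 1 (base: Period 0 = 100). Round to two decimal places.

94.18

Paasche price index uses current-period quantities as weights.
ΣP(Period 1)·Q(Period 1) = 0.19×200 + 1.71×63 + 5.05×27 = 38 + 107.73 + 136.35 = 282.08
ΣP(Period 0)·Q(Period 1) = 0.26×200 + 1.88×63 + 4.78×27 = 52 + 118.44 + 129.06 = 299.5
Index = 282.08 / 299.5 × 100 = 94.1836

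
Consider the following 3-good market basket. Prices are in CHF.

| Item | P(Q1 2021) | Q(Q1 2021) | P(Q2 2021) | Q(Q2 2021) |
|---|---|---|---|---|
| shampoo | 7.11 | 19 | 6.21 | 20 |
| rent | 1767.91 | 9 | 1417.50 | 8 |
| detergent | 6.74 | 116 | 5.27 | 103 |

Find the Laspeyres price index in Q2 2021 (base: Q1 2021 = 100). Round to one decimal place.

Laspeyres price index uses base-period quantities as weights.
ΣP(Q2 2021)·Q(Q1 2021) = 6.21×19 + 1417.50×9 + 5.27×116 = 117.99 + 12757.5 + 611.32 = 13486.81
ΣP(Q1 2021)·Q(Q1 2021) = 7.11×19 + 1767.91×9 + 6.74×116 = 135.09 + 15911.19 + 781.84 = 16828.12
Index = 13486.81 / 16828.12 × 100 = 80.1445

80.1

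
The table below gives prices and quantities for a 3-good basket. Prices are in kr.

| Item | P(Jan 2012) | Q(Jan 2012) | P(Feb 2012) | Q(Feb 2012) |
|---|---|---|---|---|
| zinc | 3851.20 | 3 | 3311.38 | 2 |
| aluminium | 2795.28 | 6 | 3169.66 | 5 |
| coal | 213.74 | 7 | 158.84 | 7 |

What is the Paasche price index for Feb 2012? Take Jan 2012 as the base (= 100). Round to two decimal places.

Paasche price index uses current-period quantities as weights.
ΣP(Feb 2012)·Q(Feb 2012) = 3311.38×2 + 3169.66×5 + 158.84×7 = 6622.76 + 15848.3 + 1111.88 = 23582.94
ΣP(Jan 2012)·Q(Feb 2012) = 3851.20×2 + 2795.28×5 + 213.74×7 = 7702.4 + 13976.4 + 1496.18 = 23174.98
Index = 23582.94 / 23174.98 × 100 = 101.7603

101.76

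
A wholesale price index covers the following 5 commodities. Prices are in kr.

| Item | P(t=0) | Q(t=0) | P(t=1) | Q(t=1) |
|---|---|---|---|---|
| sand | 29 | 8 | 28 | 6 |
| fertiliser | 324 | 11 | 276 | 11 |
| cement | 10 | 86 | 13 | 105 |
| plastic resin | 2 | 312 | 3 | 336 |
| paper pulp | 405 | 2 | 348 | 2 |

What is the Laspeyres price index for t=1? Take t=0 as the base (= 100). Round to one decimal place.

98.7

Laspeyres price index uses base-period quantities as weights.
ΣP(t=1)·Q(t=0) = 28×8 + 276×11 + 13×86 + 3×312 + 348×2 = 224 + 3036 + 1118 + 936 + 696 = 6010
ΣP(t=0)·Q(t=0) = 29×8 + 324×11 + 10×86 + 2×312 + 405×2 = 232 + 3564 + 860 + 624 + 810 = 6090
Index = 6010 / 6090 × 100 = 98.6864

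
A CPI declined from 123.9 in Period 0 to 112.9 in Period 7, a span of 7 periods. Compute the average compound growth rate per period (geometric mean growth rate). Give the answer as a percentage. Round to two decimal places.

-1.32%

Growth factor = (112.9/123.9)^(1/7) = (0.911219)^(1/7) = 0.986806
Growth rate = 0.986806 − 1 = -0.013194 = -1.3194%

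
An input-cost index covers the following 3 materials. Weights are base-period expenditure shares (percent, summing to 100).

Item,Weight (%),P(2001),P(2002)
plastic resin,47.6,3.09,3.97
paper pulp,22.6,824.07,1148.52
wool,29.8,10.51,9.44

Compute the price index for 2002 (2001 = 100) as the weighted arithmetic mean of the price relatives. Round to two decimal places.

plastic resin: 47.6 × (3.97/3.09) = 47.6 × 1.284790 = 61.1560
paper pulp: 22.6 × (1148.52/824.07) = 22.6 × 1.393717 = 31.4980
wool: 29.8 × (9.44/10.51) = 29.8 × 0.898192 = 26.7661
Index = Σ wᵢ·(p₁ᵢ/p₀ᵢ) = 61.1560 + 31.4980 + 26.7661 = 119.4201

119.42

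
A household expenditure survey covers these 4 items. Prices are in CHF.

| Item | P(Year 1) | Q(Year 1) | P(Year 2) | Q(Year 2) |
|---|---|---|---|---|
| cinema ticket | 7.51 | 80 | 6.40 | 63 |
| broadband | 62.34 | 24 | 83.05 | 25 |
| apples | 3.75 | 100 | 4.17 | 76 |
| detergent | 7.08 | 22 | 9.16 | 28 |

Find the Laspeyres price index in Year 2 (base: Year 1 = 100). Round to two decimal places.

118.88

Laspeyres price index uses base-period quantities as weights.
ΣP(Year 2)·Q(Year 1) = 6.40×80 + 83.05×24 + 4.17×100 + 9.16×22 = 512 + 1993.2 + 417 + 201.52 = 3123.72
ΣP(Year 1)·Q(Year 1) = 7.51×80 + 62.34×24 + 3.75×100 + 7.08×22 = 600.8 + 1496.16 + 375 + 155.76 = 2627.72
Index = 3123.72 / 2627.72 × 100 = 118.8757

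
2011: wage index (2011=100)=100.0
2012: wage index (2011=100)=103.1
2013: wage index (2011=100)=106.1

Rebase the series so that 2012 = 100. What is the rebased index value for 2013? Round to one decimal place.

102.9

Rebased(2013) = 106.1 / 103.1 × 100 = 102.9098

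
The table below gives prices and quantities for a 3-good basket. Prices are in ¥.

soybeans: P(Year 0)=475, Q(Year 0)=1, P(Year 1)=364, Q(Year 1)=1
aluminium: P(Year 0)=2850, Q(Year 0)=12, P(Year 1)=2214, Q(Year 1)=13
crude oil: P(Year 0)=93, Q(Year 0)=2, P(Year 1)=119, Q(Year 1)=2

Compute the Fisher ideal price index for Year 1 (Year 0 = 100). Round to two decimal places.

Laspeyres component (base-period weights):
ΣP(Year 1)Q(Year 0) = 364×1 + 2214×12 + 119×2 = 364 + 26568 + 238 = 27170
ΣP(Year 0)Q(Year 0) = 475×1 + 2850×12 + 93×2 = 475 + 34200 + 186 = 34861
L = 27170 / 34861 × 100 = 77.9381
Paasche component (current-period weights):
ΣP(Year 1)Q(Year 1) = 364×1 + 2214×13 + 119×2 = 364 + 28782 + 238 = 29384
ΣP(Year 0)Q(Year 1) = 475×1 + 2850×13 + 93×2 = 475 + 37050 + 186 = 37711
P = 29384 / 37711 × 100 = 77.9189
Fisher = √(L × P) = √(77.9381 × 77.9189) = 77.9285

77.93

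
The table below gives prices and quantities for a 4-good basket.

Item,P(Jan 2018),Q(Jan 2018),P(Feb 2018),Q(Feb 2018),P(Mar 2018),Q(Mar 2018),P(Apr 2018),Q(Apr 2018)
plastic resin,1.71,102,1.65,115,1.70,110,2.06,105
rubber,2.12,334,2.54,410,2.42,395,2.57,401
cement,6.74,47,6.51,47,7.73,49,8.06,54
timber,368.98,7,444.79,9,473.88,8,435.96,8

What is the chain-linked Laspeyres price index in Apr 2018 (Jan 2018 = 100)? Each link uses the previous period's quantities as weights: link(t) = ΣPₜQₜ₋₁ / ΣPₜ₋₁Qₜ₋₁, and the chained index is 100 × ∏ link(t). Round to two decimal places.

Link Jan 2018→Feb 2018:
ΣP(Feb 2018)Q(Jan 2018) = 1.65×102 + 2.54×334 + 6.51×47 + 444.79×7 = 168.3 + 848.36 + 305.97 + 3113.53 = 4436.16
ΣP(Jan 2018)Q(Jan 2018) = 1.71×102 + 2.12×334 + 6.74×47 + 368.98×7 = 174.42 + 708.08 + 316.78 + 2582.86 = 3782.14
link = 4436.16/3782.14 = 1.172923
Link Feb 2018→Mar 2018:
ΣP(Mar 2018)Q(Feb 2018) = 1.70×115 + 2.42×410 + 7.73×47 + 473.88×9 = 195.5 + 992.2 + 363.31 + 4264.92 = 5815.93
ΣP(Feb 2018)Q(Feb 2018) = 1.65×115 + 2.54×410 + 6.51×47 + 444.79×9 = 189.75 + 1041.4 + 305.97 + 4003.11 = 5540.23
link = 5815.93/5540.23 = 1.049763
Link Mar 2018→Apr 2018:
ΣP(Apr 2018)Q(Mar 2018) = 2.06×110 + 2.57×395 + 8.06×49 + 435.96×8 = 226.6 + 1015.15 + 394.94 + 3487.68 = 5124.37
ΣP(Mar 2018)Q(Mar 2018) = 1.70×110 + 2.42×395 + 7.73×49 + 473.88×8 = 187 + 955.9 + 378.77 + 3791.04 = 5312.71
link = 5124.37/5312.71 = 0.964549
Chained index = 100 × 1.172923 × 1.049763 × 0.964549 = 118.7641

118.76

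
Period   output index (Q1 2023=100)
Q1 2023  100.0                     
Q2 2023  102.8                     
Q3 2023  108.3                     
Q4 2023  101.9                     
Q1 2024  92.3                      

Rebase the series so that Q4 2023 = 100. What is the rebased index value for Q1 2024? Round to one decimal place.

Rebased(Q1 2024) = 92.3 / 101.9 × 100 = 90.5790

90.6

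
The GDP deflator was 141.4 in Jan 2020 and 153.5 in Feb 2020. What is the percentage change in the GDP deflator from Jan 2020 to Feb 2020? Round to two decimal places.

Change = (153.5 − 141.4) / 141.4 × 100
       = 12.1 / 141.4 × 100 = 8.5573%

8.56%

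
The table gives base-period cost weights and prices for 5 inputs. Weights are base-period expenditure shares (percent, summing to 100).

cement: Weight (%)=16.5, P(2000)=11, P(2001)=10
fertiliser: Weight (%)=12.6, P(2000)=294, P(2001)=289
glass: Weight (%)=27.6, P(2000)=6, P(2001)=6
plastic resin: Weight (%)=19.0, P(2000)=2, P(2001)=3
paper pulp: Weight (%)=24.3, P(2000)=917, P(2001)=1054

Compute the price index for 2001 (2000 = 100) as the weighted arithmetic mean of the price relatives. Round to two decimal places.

cement: 16.5 × (10/11) = 16.5 × 0.909091 = 15.0000
fertiliser: 12.6 × (289/294) = 12.6 × 0.982993 = 12.3857
glass: 27.6 × (6/6) = 27.6 × 1.000000 = 27.6000
plastic resin: 19.0 × (3/2) = 19.0 × 1.500000 = 28.5000
paper pulp: 24.3 × (1054/917) = 24.3 × 1.149400 = 27.9304
Index = Σ wᵢ·(p₁ᵢ/p₀ᵢ) = 15.0000 + 12.3857 + 27.6000 + 28.5000 + 27.9304 = 111.4161

111.42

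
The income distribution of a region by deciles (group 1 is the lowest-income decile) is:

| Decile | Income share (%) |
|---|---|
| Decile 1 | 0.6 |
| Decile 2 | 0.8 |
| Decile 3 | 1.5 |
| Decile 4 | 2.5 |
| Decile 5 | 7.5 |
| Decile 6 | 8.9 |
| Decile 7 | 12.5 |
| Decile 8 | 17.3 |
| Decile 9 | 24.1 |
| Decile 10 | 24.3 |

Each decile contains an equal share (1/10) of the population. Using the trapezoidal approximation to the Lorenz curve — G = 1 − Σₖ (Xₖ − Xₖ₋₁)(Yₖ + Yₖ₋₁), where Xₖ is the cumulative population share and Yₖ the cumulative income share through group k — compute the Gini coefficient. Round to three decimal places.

0.487

Cumulative income shares Yₖ: 0.0060, 0.0140, 0.0290, 0.0540, 0.1290, 0.2180, 0.3430, 0.5160, 0.7570, 1.0000
Σ (Xₖ−Xₖ₋₁)(Yₖ+Yₖ₋₁) = (1/10)(0.0060+0.0000) + (1/10)(0.0140+0.0060) + (1/10)(0.0290+0.0140) + (1/10)(0.0540+0.0290) + (1/10)(0.1290+0.0540) + (1/10)(0.2180+0.1290) + (1/10)(0.3430+0.2180) + (1/10)(0.5160+0.3430) + (1/10)(0.7570+0.5160) + (1/10)(1.0000+0.7570)
  = 0.0006 + 0.0020 + 0.0043 + 0.0083 + 0.0183 + 0.0347 + 0.0561 + 0.0859 + 0.1273 + 0.1757 = 0.5132
G = 1 − 0.5132 = 0.4868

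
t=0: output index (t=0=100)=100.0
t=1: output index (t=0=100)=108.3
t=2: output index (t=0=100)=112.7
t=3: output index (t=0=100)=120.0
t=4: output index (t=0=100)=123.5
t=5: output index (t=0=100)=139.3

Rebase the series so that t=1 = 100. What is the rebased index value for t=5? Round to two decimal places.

128.62

Rebased(t=5) = 139.3 / 108.3 × 100 = 128.6242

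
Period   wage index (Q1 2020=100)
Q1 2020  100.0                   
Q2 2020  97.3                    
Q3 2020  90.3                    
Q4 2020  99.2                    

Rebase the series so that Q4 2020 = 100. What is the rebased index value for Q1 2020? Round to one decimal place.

100.8

Rebased(Q1 2020) = 100.0 / 99.2 × 100 = 100.8065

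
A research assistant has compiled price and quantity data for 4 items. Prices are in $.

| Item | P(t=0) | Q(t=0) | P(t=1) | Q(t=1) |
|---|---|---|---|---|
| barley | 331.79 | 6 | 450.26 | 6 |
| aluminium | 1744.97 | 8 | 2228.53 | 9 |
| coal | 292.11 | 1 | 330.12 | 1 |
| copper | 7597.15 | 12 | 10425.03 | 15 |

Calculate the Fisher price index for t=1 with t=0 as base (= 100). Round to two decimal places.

Laspeyres component (base-period weights):
ΣP(t=1)Q(t=0) = 450.26×6 + 2228.53×8 + 330.12×1 + 10425.03×12 = 2701.56 + 17828.24 + 330.12 + 125100.36 = 145960.28
ΣP(t=0)Q(t=0) = 331.79×6 + 1744.97×8 + 292.11×1 + 7597.15×12 = 1990.74 + 13959.76 + 292.11 + 91165.8 = 107408.41
L = 145960.28 / 107408.41 × 100 = 135.8928
Paasche component (current-period weights):
ΣP(t=1)Q(t=1) = 450.26×6 + 2228.53×9 + 330.12×1 + 10425.03×15 = 2701.56 + 20056.77 + 330.12 + 156375.45 = 179463.9
ΣP(t=0)Q(t=1) = 331.79×6 + 1744.97×9 + 292.11×1 + 7597.15×15 = 1990.74 + 15704.73 + 292.11 + 113957.25 = 131944.83
P = 179463.9 / 131944.83 × 100 = 136.0143
Fisher = √(L × P) = √(135.8928 × 136.0143) = 135.9536

135.95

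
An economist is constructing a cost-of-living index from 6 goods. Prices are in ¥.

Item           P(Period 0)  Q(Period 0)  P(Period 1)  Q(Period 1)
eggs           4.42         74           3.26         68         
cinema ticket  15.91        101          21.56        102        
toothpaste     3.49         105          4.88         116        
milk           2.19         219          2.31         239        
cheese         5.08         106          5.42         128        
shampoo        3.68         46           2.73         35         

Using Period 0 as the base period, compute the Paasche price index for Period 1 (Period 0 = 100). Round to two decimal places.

Paasche price index uses current-period quantities as weights.
ΣP(Period 1)·Q(Period 1) = 3.26×68 + 21.56×102 + 4.88×116 + 2.31×239 + 5.42×128 + 2.73×35 = 221.68 + 2199.12 + 566.08 + 552.09 + 693.76 + 95.55 = 4328.28
ΣP(Period 0)·Q(Period 1) = 4.42×68 + 15.91×102 + 3.49×116 + 2.19×239 + 5.08×128 + 3.68×35 = 300.56 + 1622.82 + 404.84 + 523.41 + 650.24 + 128.8 = 3630.67
Index = 4328.28 / 3630.67 × 100 = 119.2144

119.21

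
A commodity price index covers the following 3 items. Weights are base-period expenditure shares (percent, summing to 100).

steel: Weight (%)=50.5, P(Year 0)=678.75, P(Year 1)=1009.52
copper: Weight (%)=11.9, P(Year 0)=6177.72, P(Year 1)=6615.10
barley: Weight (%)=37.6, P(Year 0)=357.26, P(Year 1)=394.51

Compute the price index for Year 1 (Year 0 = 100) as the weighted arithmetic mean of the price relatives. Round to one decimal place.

129.4

steel: 50.5 × (1009.52/678.75) = 50.5 × 1.487322 = 75.1098
copper: 11.9 × (6615.10/6177.72) = 11.9 × 1.070800 = 12.7425
barley: 37.6 × (394.51/357.26) = 37.6 × 1.104266 = 41.5204
Index = Σ wᵢ·(p₁ᵢ/p₀ᵢ) = 75.1098 + 12.7425 + 41.5204 = 129.3727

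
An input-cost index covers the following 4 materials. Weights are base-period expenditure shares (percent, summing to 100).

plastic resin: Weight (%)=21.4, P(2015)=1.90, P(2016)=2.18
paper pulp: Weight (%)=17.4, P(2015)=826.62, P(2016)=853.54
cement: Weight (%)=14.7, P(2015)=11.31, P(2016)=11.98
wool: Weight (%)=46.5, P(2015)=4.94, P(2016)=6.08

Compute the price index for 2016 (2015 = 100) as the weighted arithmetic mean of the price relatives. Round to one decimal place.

115.3

plastic resin: 21.4 × (2.18/1.90) = 21.4 × 1.147368 = 24.5537
paper pulp: 17.4 × (853.54/826.62) = 17.4 × 1.032566 = 17.9667
cement: 14.7 × (11.98/11.31) = 14.7 × 1.059240 = 15.5708
wool: 46.5 × (6.08/4.94) = 46.5 × 1.230769 = 57.2308
Index = Σ wᵢ·(p₁ᵢ/p₀ᵢ) = 24.5537 + 17.9667 + 15.5708 + 57.2308 = 115.3219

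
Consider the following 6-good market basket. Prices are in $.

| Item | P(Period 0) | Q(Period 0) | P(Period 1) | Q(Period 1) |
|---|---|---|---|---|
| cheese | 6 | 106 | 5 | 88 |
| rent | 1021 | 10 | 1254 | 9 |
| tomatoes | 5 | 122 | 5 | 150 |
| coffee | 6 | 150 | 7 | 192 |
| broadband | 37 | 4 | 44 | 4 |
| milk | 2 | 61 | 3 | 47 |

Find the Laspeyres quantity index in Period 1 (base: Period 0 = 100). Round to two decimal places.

Laspeyres quantity index uses base-period prices as weights.
ΣP(Period 0)·Q(Period 1) = 6×88 + 1021×9 + 5×150 + 6×192 + 37×4 + 2×47 = 528 + 9189 + 750 + 1152 + 148 + 94 = 11861
ΣP(Period 0)·Q(Period 0) = 6×106 + 1021×10 + 5×122 + 6×150 + 37×4 + 2×61 = 636 + 10210 + 610 + 900 + 148 + 122 = 12626
Index = 11861 / 12626 × 100 = 93.9411

93.94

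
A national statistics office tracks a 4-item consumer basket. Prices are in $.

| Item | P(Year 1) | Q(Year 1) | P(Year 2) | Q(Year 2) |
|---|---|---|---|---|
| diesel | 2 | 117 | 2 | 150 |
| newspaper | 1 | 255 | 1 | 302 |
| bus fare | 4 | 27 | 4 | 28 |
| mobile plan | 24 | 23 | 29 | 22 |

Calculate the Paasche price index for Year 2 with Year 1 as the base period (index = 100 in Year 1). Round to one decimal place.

108.9

Paasche price index uses current-period quantities as weights.
ΣP(Year 2)·Q(Year 2) = 2×150 + 1×302 + 4×28 + 29×22 = 300 + 302 + 112 + 638 = 1352
ΣP(Year 1)·Q(Year 2) = 2×150 + 1×302 + 4×28 + 24×22 = 300 + 302 + 112 + 528 = 1242
Index = 1352 / 1242 × 100 = 108.8567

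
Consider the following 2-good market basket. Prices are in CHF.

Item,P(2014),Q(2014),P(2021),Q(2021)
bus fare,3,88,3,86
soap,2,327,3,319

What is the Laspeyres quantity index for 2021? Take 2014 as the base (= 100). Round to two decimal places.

97.60

Laspeyres quantity index uses base-period prices as weights.
ΣP(2014)·Q(2021) = 3×86 + 2×319 = 258 + 638 = 896
ΣP(2014)·Q(2014) = 3×88 + 2×327 = 264 + 654 = 918
Index = 896 / 918 × 100 = 97.6035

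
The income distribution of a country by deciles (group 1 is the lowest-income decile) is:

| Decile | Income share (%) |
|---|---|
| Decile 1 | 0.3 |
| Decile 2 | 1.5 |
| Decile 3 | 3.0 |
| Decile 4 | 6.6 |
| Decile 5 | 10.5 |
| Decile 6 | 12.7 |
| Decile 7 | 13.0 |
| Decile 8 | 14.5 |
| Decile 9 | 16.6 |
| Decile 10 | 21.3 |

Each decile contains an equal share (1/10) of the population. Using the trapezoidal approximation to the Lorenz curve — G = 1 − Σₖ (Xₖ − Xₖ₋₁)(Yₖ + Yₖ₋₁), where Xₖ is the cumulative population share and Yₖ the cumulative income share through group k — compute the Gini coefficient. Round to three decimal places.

Cumulative income shares Yₖ: 0.0030, 0.0180, 0.0480, 0.1140, 0.2190, 0.3460, 0.4760, 0.6210, 0.7870, 1.0000
Σ (Xₖ−Xₖ₋₁)(Yₖ+Yₖ₋₁) = (1/10)(0.0030+0.0000) + (1/10)(0.0180+0.0030) + (1/10)(0.0480+0.0180) + (1/10)(0.1140+0.0480) + (1/10)(0.2190+0.1140) + (1/10)(0.3460+0.2190) + (1/10)(0.4760+0.3460) + (1/10)(0.6210+0.4760) + (1/10)(0.7870+0.6210) + (1/10)(1.0000+0.7870)
  = 0.0003 + 0.0021 + 0.0066 + 0.0162 + 0.0333 + 0.0565 + 0.0822 + 0.1097 + 0.1408 + 0.1787 = 0.6264
G = 1 − 0.6264 = 0.3736

0.374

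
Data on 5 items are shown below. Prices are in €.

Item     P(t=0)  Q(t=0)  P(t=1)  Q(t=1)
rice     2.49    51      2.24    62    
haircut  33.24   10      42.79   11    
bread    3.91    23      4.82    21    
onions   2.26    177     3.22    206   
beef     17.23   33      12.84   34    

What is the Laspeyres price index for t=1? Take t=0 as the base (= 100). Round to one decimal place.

Laspeyres price index uses base-period quantities as weights.
ΣP(t=1)·Q(t=0) = 2.24×51 + 42.79×10 + 4.82×23 + 3.22×177 + 12.84×33 = 114.24 + 427.9 + 110.86 + 569.94 + 423.72 = 1646.66
ΣP(t=0)·Q(t=0) = 2.49×51 + 33.24×10 + 3.91×23 + 2.26×177 + 17.23×33 = 126.99 + 332.4 + 89.93 + 400.02 + 568.59 = 1517.93
Index = 1646.66 / 1517.93 × 100 = 108.4806

108.5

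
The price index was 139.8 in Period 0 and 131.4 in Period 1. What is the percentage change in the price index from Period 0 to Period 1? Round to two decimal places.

-6.01%

Change = (131.4 − 139.8) / 139.8 × 100
       = -8.4 / 139.8 × 100 = -6.0086%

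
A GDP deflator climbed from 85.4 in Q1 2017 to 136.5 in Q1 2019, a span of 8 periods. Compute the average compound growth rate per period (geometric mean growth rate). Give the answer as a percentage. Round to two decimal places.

Growth factor = (136.5/85.4)^(1/8) = (1.598361)^(1/8) = 1.060375
Growth rate = 1.060375 − 1 = 0.060375 = 6.0375%

6.04%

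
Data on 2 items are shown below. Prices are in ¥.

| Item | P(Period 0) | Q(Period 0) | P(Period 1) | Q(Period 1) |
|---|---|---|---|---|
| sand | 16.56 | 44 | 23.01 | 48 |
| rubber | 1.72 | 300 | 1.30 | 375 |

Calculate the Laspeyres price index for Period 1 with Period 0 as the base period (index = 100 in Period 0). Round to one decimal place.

Laspeyres price index uses base-period quantities as weights.
ΣP(Period 1)·Q(Period 0) = 23.01×44 + 1.30×300 = 1012.44 + 390 = 1402.44
ΣP(Period 0)·Q(Period 0) = 16.56×44 + 1.72×300 = 728.64 + 516 = 1244.64
Index = 1402.44 / 1244.64 × 100 = 112.6784

112.7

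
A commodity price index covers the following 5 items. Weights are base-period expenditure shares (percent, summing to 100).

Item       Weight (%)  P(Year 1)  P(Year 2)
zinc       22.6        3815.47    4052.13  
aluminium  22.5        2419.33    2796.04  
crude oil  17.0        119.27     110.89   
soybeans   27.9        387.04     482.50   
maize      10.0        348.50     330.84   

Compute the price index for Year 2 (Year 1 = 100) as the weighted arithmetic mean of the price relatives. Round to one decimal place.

zinc: 22.6 × (4052.13/3815.47) = 22.6 × 1.062026 = 24.0018
aluminium: 22.5 × (2796.04/2419.33) = 22.5 × 1.155708 = 26.0034
crude oil: 17.0 × (110.89/119.27) = 17.0 × 0.929739 = 15.8056
soybeans: 27.9 × (482.50/387.04) = 27.9 × 1.246641 = 34.7813
maize: 10.0 × (330.84/348.50) = 10.0 × 0.949326 = 9.4933
Index = Σ wᵢ·(p₁ᵢ/p₀ᵢ) = 24.0018 + 26.0034 + 15.8056 + 34.7813 + 9.4933 = 110.0853

110.1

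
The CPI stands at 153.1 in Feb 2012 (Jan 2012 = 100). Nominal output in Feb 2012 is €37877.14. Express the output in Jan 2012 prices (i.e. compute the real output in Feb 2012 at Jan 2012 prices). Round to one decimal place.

Real = Nominal ÷ (Index/100) = 37877.14 ÷ (153.1/100)
     = 37877.14 ÷ 1.531 = 24740.1306

24740.1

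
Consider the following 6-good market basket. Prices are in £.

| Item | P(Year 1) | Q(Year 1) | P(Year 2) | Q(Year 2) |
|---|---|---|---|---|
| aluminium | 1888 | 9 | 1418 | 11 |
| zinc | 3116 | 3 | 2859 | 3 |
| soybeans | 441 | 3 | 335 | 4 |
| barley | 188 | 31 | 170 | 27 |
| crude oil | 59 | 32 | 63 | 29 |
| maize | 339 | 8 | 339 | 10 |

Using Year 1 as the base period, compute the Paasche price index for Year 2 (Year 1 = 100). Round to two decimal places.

Paasche price index uses current-period quantities as weights.
ΣP(Year 2)·Q(Year 2) = 1418×11 + 2859×3 + 335×4 + 170×27 + 63×29 + 339×10 = 15598 + 8577 + 1340 + 4590 + 1827 + 3390 = 35322
ΣP(Year 1)·Q(Year 2) = 1888×11 + 3116×3 + 441×4 + 188×27 + 59×29 + 339×10 = 20768 + 9348 + 1764 + 5076 + 1711 + 3390 = 42057
Index = 35322 / 42057 × 100 = 83.9860

83.99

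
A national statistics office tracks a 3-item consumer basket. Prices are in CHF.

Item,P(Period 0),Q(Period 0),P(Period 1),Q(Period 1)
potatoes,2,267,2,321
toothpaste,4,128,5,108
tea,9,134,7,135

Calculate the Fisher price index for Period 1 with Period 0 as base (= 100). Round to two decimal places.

Laspeyres component (base-period weights):
ΣP(Period 1)Q(Period 0) = 2×267 + 5×128 + 7×134 = 534 + 640 + 938 = 2112
ΣP(Period 0)Q(Period 0) = 2×267 + 4×128 + 9×134 = 534 + 512 + 1206 = 2252
L = 2112 / 2252 × 100 = 93.7833
Paasche component (current-period weights):
ΣP(Period 1)Q(Period 1) = 2×321 + 5×108 + 7×135 = 642 + 540 + 945 = 2127
ΣP(Period 0)Q(Period 1) = 2×321 + 4×108 + 9×135 = 642 + 432 + 1215 = 2289
P = 2127 / 2289 × 100 = 92.9227
Fisher = √(L × P) = √(93.7833 × 92.9227) = 93.3520

93.35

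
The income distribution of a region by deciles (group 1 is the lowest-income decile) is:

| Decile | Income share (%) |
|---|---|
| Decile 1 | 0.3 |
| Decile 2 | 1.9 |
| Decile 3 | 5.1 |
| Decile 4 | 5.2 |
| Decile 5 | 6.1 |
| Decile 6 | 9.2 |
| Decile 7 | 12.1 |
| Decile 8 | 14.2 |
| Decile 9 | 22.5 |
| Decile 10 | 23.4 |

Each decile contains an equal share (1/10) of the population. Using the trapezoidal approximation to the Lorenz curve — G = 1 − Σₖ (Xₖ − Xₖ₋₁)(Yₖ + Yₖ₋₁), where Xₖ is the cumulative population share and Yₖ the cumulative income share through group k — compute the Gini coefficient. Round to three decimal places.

Cumulative income shares Yₖ: 0.0030, 0.0220, 0.0730, 0.1250, 0.1860, 0.2780, 0.3990, 0.5410, 0.7660, 1.0000
Σ (Xₖ−Xₖ₋₁)(Yₖ+Yₖ₋₁) = (1/10)(0.0030+0.0000) + (1/10)(0.0220+0.0030) + (1/10)(0.0730+0.0220) + (1/10)(0.1250+0.0730) + (1/10)(0.1860+0.1250) + (1/10)(0.2780+0.1860) + (1/10)(0.3990+0.2780) + (1/10)(0.5410+0.3990) + (1/10)(0.7660+0.5410) + (1/10)(1.0000+0.7660)
  = 0.0003 + 0.0025 + 0.0095 + 0.0198 + 0.0311 + 0.0464 + 0.0677 + 0.0940 + 0.1307 + 0.1766 = 0.5786
G = 1 − 0.5786 = 0.4214

0.421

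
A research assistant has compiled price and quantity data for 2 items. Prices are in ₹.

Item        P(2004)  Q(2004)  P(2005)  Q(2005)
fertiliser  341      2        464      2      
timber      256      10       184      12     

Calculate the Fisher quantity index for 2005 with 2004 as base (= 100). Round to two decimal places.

114.54

Laspeyres component (base-period weights):
ΣP(2004)Q(2005) = 341×2 + 256×12 = 682 + 3072 = 3754
ΣP(2004)Q(2004) = 341×2 + 256×10 = 682 + 2560 = 3242
L = 3754 / 3242 × 100 = 115.7927
Paasche component (current-period weights):
ΣP(2005)Q(2005) = 464×2 + 184×12 = 928 + 2208 = 3136
ΣP(2005)Q(2004) = 464×2 + 184×10 = 928 + 1840 = 2768
P = 3136 / 2768 × 100 = 113.2948
Fisher = √(L × P) = √(115.7927 × 113.2948) = 114.5369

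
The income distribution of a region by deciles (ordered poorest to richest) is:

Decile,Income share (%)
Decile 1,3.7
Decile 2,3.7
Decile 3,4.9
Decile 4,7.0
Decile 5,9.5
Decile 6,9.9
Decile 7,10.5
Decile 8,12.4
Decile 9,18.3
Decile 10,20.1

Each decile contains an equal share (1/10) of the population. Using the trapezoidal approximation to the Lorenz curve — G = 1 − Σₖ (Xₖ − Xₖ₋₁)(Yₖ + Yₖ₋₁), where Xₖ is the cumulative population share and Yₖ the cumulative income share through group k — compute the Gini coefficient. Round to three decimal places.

Cumulative income shares Yₖ: 0.0370, 0.0740, 0.1230, 0.1930, 0.2880, 0.3870, 0.4920, 0.6160, 0.7990, 1.0000
Σ (Xₖ−Xₖ₋₁)(Yₖ+Yₖ₋₁) = (1/10)(0.0370+0.0000) + (1/10)(0.0740+0.0370) + (1/10)(0.1230+0.0740) + (1/10)(0.1930+0.1230) + (1/10)(0.2880+0.1930) + (1/10)(0.3870+0.2880) + (1/10)(0.4920+0.3870) + (1/10)(0.6160+0.4920) + (1/10)(0.7990+0.6160) + (1/10)(1.0000+0.7990)
  = 0.0037 + 0.0111 + 0.0197 + 0.0316 + 0.0481 + 0.0675 + 0.0879 + 0.1108 + 0.1415 + 0.1799 = 0.7018
G = 1 − 0.7018 = 0.2982

0.298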